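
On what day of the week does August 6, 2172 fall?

Doomsday rule: the anchor day for the 2100s is Sunday. For year 72: 72÷12 = 6 r 0, and 0÷4 = 0, so 6+0+0 = 6.
Sunday + 6 ≡ Saturday — that's 2172's doomsday.
In August the doomsday date is Aug 8.
Aug 6 is 2 days before Aug 8; 2 mod 7 = 2, so Saturday − 2 = Thursday.

Thursday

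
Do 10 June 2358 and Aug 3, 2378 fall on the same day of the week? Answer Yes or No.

From Jun 10, 2358 to Aug 3, 2378 is 7359 days.
7359 mod 7 = 2, so they are different weekdays.
(Jun 10, 2358 is a Tuesday; Aug 3, 2378 is a Thursday.)

No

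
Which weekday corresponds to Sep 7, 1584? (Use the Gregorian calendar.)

Doomsday rule: the anchor day for the 1500s is Wednesday. For year 84: 84÷12 = 7 r 0, and 0÷4 = 0, so 7+0+0 = 7.
Wednesday + 7 ≡ Wednesday — that's 1584's doomsday.
In September the doomsday date is Sep 5.
Sep 7 is 2 days after Sep 5; 2 mod 7 = 2, so Wednesday + 2 = Friday.

Friday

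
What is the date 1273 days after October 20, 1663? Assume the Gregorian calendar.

+366 (one year; includes Feb 29, 1664) → Oct 20, 1664 (907 left).
+365 (one year) → Oct 20, 1665 (542 left).
+365 (one year) → Oct 20, 1666 (177 left).
Oct has 31 days: +12 → Nov 1, 1666 (165 left).
Nov has 30 days: +30 → Dec 1, 1666 (135 left).
Dec has 31 days: +31 → Jan 1, 1667 (104 left).
Jan has 31 days: +31 → Feb 1, 1667 (73 left).
Feb has 28 days: +28 → Mar 1, 1667 (45 left).
Mar has 31 days: +31 → Apr 1, 1667 (14 left).
+14 → Apr 15, 1667.

April 15, 1667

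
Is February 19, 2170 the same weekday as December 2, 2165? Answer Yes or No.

Yes

From Dec 2, 2165 to Feb 19, 2170 is 1540 days.
1540 mod 7 = 0, so they are the same weekday.
(Dec 2, 2165 is a Monday; Feb 19, 2170 is a Monday.)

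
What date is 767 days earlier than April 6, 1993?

−365 (one year) → Apr 6, 1992 (402 left).
−366 (one year; includes Feb 29, 1992) → Apr 6, 1991 (36 left).
−6 → Mar 31, 1991 (end of Mar, 31 days; 30 left).
−30 → Mar 1, 1991.

March 1, 1991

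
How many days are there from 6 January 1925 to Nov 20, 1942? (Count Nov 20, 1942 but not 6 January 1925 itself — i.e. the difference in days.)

Jan 6, 1925 → Jan 6, 1926: 365 days.
Jan 6, 1926 → Jan 6, 1927: 365 days.
Jan 6, 1927 → Jan 6, 1928: 365 days.
Jan 6, 1928 → Jan 6, 1929: 366 days (Feb 29, 1928 is in that span).
Jan 6, 1929 → Jan 6, 1930: 365 days.
Jan 6, 1930 → Jan 6, 1931: 365 days.
Jan 6, 1931 → Jan 6, 1932: 365 days.
Jan 6, 1932 → Jan 6, 1933: 366 days (Feb 29, 1932 is in that span).
Jan 6, 1933 → Jan 6, 1934: 365 days.
Jan 6, 1934 → Jan 6, 1935: 365 days.
Jan 6, 1935 → Jan 6, 1936: 365 days.
Jan 6, 1936 → Jan 6, 1937: 366 days (Feb 29, 1936 is in that span).
Jan 6, 1937 → Jan 6, 1938: 365 days.
Jan 6, 1938 → Jan 6, 1939: 365 days.
Jan 6, 1939 → Jan 6, 1940: 365 days.
Jan 6, 1940 → Jan 6, 1941: 366 days (Feb 29, 1940 is in that span).
Jan 6, 1941 → Jan 6, 1942: 365 days.
Jan 6, 1942 → Feb 6, 1942: 31 days (January has 31).
Feb 6, 1942 → Mar 6, 1942: 28 days (February has 28).
Mar 6, 1942 → Apr 6, 1942: 31 days (March has 31).
Apr 6, 1942 → May 6, 1942: 30 days (April has 30).
May 6, 1942 → Jun 6, 1942: 31 days (May has 31).
Jun 6, 1942 → Jul 6, 1942: 30 days (June has 30).
Jul 6, 1942 → Aug 6, 1942: 31 days (July has 31).
Aug 6, 1942 → Sep 6, 1942: 31 days (August has 31).
Sep 6, 1942 → Oct 6, 1942: 30 days (September has 30).
Oct 6, 1942 → Nov 6, 1942: 31 days (October has 31).
Nov 6, 1942 → Nov 20, 1942: 14 days.
Total: 6527 days.

6527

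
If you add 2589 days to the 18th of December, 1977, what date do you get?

January 19, 1985

+365 (one year) → Dec 18, 1978 (2224 left).
+365 (one year) → Dec 18, 1979 (1859 left).
+366 (one year; includes Feb 29, 1980) → Dec 18, 1980 (1493 left).
+365 (one year) → Dec 18, 1981 (1128 left).
+365 (one year) → Dec 18, 1982 (763 left).
+365 (one year) → Dec 18, 1983 (398 left).
Dec has 31 days: +14 → Jan 1, 1984 (384 left).
Jan has 31 days: +31 → Feb 1, 1984 (353 left).
Feb has 29 days: +29 → Mar 1, 1984 (324 left).
Mar has 31 days: +31 → Apr 1, 1984 (293 left).
Apr has 30 days: +30 → May 1, 1984 (263 left).
May has 31 days: +31 → Jun 1, 1984 (232 left).
Jun has 30 days: +30 → Jul 1, 1984 (202 left).
Jul has 31 days: +31 → Aug 1, 1984 (171 left).
Aug has 31 days: +31 → Sep 1, 1984 (140 left).
Sep has 30 days: +30 → Oct 1, 1984 (110 left).
Oct has 31 days: +31 → Nov 1, 1984 (79 left).
Nov has 30 days: +30 → Dec 1, 1984 (49 left).
Dec has 31 days: +31 → Jan 1, 1985 (18 left).
+18 → Jan 19, 1985.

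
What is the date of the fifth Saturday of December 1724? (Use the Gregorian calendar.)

December 30, 1724

December 1, 1724 is a Friday.
The first Saturday is therefore December 2 (1 days later).
The fifth Saturday is 2 + 4×7 = December 30.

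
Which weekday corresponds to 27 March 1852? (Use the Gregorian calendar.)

Doomsday rule: the anchor day for the 1800s is Friday. For year 52: 52÷12 = 4 r 4, and 4÷4 = 1, so 4+4+1 = 9.
Friday + 9 ≡ Sunday — that's 1852's doomsday.
In March the doomsday date is Mar 14.
Mar 27 is 13 days after Mar 14; 13 mod 7 = 6, so Sunday + 6 = Saturday.

Saturday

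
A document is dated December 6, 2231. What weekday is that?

January 1, 2231 is a Saturday.
Jan 1, 2231 → Feb 1, 2231: 31 days (January has 31).
Feb 1, 2231 → Mar 1, 2231: 28 days (February has 28).
Mar 1, 2231 → Apr 1, 2231: 31 days (March has 31).
Apr 1, 2231 → May 1, 2231: 30 days (April has 30).
May 1, 2231 → Jun 1, 2231: 31 days (May has 31).
Jun 1, 2231 → Jul 1, 2231: 30 days (June has 30).
Jul 1, 2231 → Aug 1, 2231: 31 days (July has 31).
Aug 1, 2231 → Sep 1, 2231: 31 days (August has 31).
Sep 1, 2231 → Oct 1, 2231: 30 days (September has 30).
Oct 1, 2231 → Nov 1, 2231: 31 days (October has 31).
Nov 1, 2231 → Dec 1, 2231: 30 days (November has 30).
Dec 1, 2231 → Dec 6, 2231: 5 days.
Total: 339 days.
339 mod 7 = 3, so Saturday + 3 = Tuesday.

Tuesday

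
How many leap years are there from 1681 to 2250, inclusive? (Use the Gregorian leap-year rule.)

137

Multiples of 4 in [1681,2250]: 142.
Of those, multiples of 100: 6 (not leap unless ÷400).
Multiples of 400: 1.
Leap years = 142 − 6 + 1 = 137.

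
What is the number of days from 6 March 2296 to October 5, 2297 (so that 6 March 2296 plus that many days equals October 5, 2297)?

578

Mar 6, 2296 → Mar 6, 2297: 365 days.
Mar 6, 2297 → Apr 6, 2297: 31 days (March has 31).
Apr 6, 2297 → May 6, 2297: 30 days (April has 30).
May 6, 2297 → Jun 6, 2297: 31 days (May has 31).
Jun 6, 2297 → Jul 6, 2297: 30 days (June has 30).
Jul 6, 2297 → Aug 6, 2297: 31 days (July has 31).
Aug 6, 2297 → Sep 6, 2297: 31 days (August has 31).
Sep 6, 2297 → Oct 5, 2297: 29 days.
Total: 578 days.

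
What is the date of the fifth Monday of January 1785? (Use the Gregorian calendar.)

January 1, 1785 is a Saturday.
The first Monday is therefore January 3 (2 days later).
The fifth Monday is 3 + 4×7 = January 31.

January 31, 1785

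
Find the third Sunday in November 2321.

November 20, 2321

November 1, 2321 is a Tuesday.
The first Sunday is therefore November 6 (5 days later).
The third Sunday is 6 + 2×7 = November 20.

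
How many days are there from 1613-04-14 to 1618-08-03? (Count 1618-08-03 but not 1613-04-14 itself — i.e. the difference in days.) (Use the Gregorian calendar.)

1937

Apr 14, 1613 → Apr 14, 1614: 365 days.
Apr 14, 1614 → Apr 14, 1615: 365 days.
Apr 14, 1615 → Apr 14, 1616: 366 days (Feb 29, 1616 is in that span).
Apr 14, 1616 → Apr 14, 1617: 365 days.
Apr 14, 1617 → Apr 14, 1618: 365 days.
Apr 14, 1618 → May 14, 1618: 30 days (April has 30).
May 14, 1618 → Jun 14, 1618: 31 days (May has 31).
Jun 14, 1618 → Jul 14, 1618: 30 days (June has 30).
Jul 14, 1618 → Aug 3, 1618: 20 days.
Total: 1937 days.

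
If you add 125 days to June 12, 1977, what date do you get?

Jun has 30 days: +19 → Jul 1, 1977 (106 left).
Jul has 31 days: +31 → Aug 1, 1977 (75 left).
Aug has 31 days: +31 → Sep 1, 1977 (44 left).
Sep has 30 days: +30 → Oct 1, 1977 (14 left).
+14 → Oct 15, 1977.

October 15, 1977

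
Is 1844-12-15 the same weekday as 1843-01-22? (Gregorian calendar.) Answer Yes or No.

Yes

From Jan 22, 1843 to Dec 15, 1844 is 693 days.
693 mod 7 = 0, so they are the same weekday.
(Jan 22, 1843 is a Sunday; Dec 15, 1844 is a Sunday.)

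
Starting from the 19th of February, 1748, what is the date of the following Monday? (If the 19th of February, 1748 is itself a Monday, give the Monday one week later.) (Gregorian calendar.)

Feb 19, 1748 is a Monday.
From Monday to the next Monday is 7 days.
Feb 19, 1748 + 7 = Feb 26, 1748.

February 26, 1748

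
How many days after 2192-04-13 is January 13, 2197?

Apr 13, 2192 → Apr 13, 2193: 365 days.
Apr 13, 2193 → Apr 13, 2194: 365 days.
Apr 13, 2194 → Apr 13, 2195: 365 days.
Apr 13, 2195 → Apr 13, 2196: 366 days (Feb 29, 2196 is in that span).
Apr 13, 2196 → May 13, 2196: 30 days (April has 30).
May 13, 2196 → Jun 13, 2196: 31 days (May has 31).
Jun 13, 2196 → Jul 13, 2196: 30 days (June has 30).
Jul 13, 2196 → Aug 13, 2196: 31 days (July has 31).
Aug 13, 2196 → Sep 13, 2196: 31 days (August has 31).
Sep 13, 2196 → Oct 13, 2196: 30 days (September has 30).
Oct 13, 2196 → Nov 13, 2196: 31 days (October has 31).
Nov 13, 2196 → Dec 13, 2196: 30 days (November has 30).
Dec 13, 2196 → Jan 13, 2197: 31 days.
Total: 1736 days.

1736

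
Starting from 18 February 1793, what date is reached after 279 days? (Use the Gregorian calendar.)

November 24, 1793

Feb has 28 days: +11 → Mar 1, 1793 (268 left).
Mar has 31 days: +31 → Apr 1, 1793 (237 left).
Apr has 30 days: +30 → May 1, 1793 (207 left).
May has 31 days: +31 → Jun 1, 1793 (176 left).
Jun has 30 days: +30 → Jul 1, 1793 (146 left).
Jul has 31 days: +31 → Aug 1, 1793 (115 left).
Aug has 31 days: +31 → Sep 1, 1793 (84 left).
Sep has 30 days: +30 → Oct 1, 1793 (54 left).
Oct has 31 days: +31 → Nov 1, 1793 (23 left).
+23 → Nov 24, 1793.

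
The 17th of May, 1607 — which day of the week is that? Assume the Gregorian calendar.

Doomsday rule: the anchor day for the 1600s is Tuesday. For year 07: 7÷12 = 0 r 7, and 7÷4 = 1, so 0+7+1 = 8.
Tuesday + 8 ≡ Wednesday — that's 1607's doomsday.
In May the doomsday date is May 9.
May 17 is 8 days after May 9; 8 mod 7 = 1, so Wednesday + 1 = Thursday.

Thursday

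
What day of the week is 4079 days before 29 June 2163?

First find the weekday of Jun 29, 2163. Doomsday rule: the anchor day for the 2100s is Sunday. For year 63: 63÷12 = 5 r 3, and 3÷4 = 0, so 5+3+0 = 8.
Sunday + 8 ≡ Monday — that's 2163's doomsday.
In June the doomsday date is Jun 6.
Jun 29 is 23 days after Jun 6; 23 mod 7 = 2, so Monday + 2 = Wednesday.
4079 mod 7 = 5, so 4079 days before a Wednesday is Wednesday − 5 = Friday.

Friday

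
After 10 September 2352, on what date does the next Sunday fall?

September 14, 2352

Sep 10, 2352 is a Wednesday.
From Wednesday to the next Sunday is 4 days.
Sep 10, 2352 + 4 = Sep 14, 2352.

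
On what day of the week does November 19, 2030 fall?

Doomsday rule: the anchor day for the 2000s is Tuesday. For year 30: 30÷12 = 2 r 6, and 6÷4 = 1, so 2+6+1 = 9.
Tuesday + 9 ≡ Thursday — that's 2030's doomsday.
In November the doomsday date is Nov 7.
Nov 19 is 12 days after Nov 7; 12 mod 7 = 5, so Thursday + 5 = Tuesday.

Tuesday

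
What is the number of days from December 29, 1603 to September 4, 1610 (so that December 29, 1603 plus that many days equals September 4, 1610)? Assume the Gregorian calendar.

2441

Dec 29, 1603 → Dec 29, 1604: 366 days (Feb 29, 1604 is in that span).
Dec 29, 1604 → Dec 29, 1605: 365 days.
Dec 29, 1605 → Dec 29, 1606: 365 days.
Dec 29, 1606 → Dec 29, 1607: 365 days.
Dec 29, 1607 → Dec 29, 1608: 366 days (Feb 29, 1608 is in that span).
Dec 29, 1608 → Dec 29, 1609: 365 days.
Dec 29, 1609 → Jan 29, 1610: 31 days (December has 31).
Jan 29, 1610 → Feb 28, 1610: 30 days (January has 31).
Feb 28, 1610 → Mar 28, 1610: 28 days (February has 28).
Mar 28, 1610 → Apr 28, 1610: 31 days (March has 31).
Apr 28, 1610 → May 28, 1610: 30 days (April has 30).
May 28, 1610 → Jun 28, 1610: 31 days (May has 31).
Jun 28, 1610 → Jul 28, 1610: 30 days (June has 30).
Jul 28, 1610 → Aug 28, 1610: 31 days (July has 31).
Aug 28, 1610 → Sep 4, 1610: 7 days.
Total: 2441 days.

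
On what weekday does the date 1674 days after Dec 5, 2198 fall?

Dec 5, 2198 is a Wednesday.
1674 mod 7 = 1, so 1674 days after a Wednesday is Wednesday + 1 = Thursday.

Thursday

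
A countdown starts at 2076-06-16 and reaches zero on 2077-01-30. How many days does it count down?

228

Jun 16, 2076 → Jul 16, 2076: 30 days (June has 30).
Jul 16, 2076 → Aug 16, 2076: 31 days (July has 31).
Aug 16, 2076 → Sep 16, 2076: 31 days (August has 31).
Sep 16, 2076 → Oct 16, 2076: 30 days (September has 30).
Oct 16, 2076 → Nov 16, 2076: 31 days (October has 31).
Nov 16, 2076 → Dec 16, 2076: 30 days (November has 30).
Dec 16, 2076 → Jan 16, 2077: 31 days (December has 31).
Jan 16, 2077 → Jan 30, 2077: 14 days.
Total: 228 days.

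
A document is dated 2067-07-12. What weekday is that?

Tuesday

Doomsday rule: the anchor day for the 2000s is Tuesday. For year 67: 67÷12 = 5 r 7, and 7÷4 = 1, so 5+7+1 = 13.
Tuesday + 13 ≡ Monday — that's 2067's doomsday.
In July the doomsday date is Jul 11.
Jul 12 is 1 day after Jul 11; 1 mod 7 = 1, so Monday + 1 = Tuesday.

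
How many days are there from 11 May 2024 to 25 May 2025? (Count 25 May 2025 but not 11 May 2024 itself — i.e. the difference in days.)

May 11, 2024 → Jun 11, 2024: 31 days (May has 31).
Jun 11, 2024 → Jul 11, 2024: 30 days (June has 30).
Jul 11, 2024 → Aug 11, 2024: 31 days (July has 31).
Aug 11, 2024 → Sep 11, 2024: 31 days (August has 31).
Sep 11, 2024 → Oct 11, 2024: 30 days (September has 30).
Oct 11, 2024 → Nov 11, 2024: 31 days (October has 31).
Nov 11, 2024 → Dec 11, 2024: 30 days (November has 30).
Dec 11, 2024 → Jan 11, 2025: 31 days (December has 31).
Jan 11, 2025 → Feb 11, 2025: 31 days (January has 31).
Feb 11, 2025 → Mar 11, 2025: 28 days (February has 28).
Mar 11, 2025 → Apr 11, 2025: 31 days (March has 31).
Apr 11, 2025 → May 11, 2025: 30 days (April has 30).
May 11, 2025 → May 25, 2025: 14 days.
Total: 379 days.

379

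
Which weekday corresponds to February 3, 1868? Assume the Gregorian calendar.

Monday

January 1, 1868 is a Wednesday.
Jan 1, 1868 → Feb 1, 1868: 31 days (January has 31).
Feb 1, 1868 → Feb 3, 1868: 2 days.
Total: 33 days.
33 mod 7 = 5, so Wednesday + 5 = Monday.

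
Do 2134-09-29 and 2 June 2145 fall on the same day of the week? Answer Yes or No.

From Sep 29, 2134 to Jun 2, 2145 is 3899 days.
3899 mod 7 = 0, so they are the same weekday.
(Sep 29, 2134 is a Wednesday; Jun 2, 2145 is a Wednesday.)

Yes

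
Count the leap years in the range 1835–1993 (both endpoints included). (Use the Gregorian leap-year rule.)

Multiples of 4 in [1835,1993]: 40.
Of those, multiples of 100: 1 (not leap unless ÷400).
Multiples of 400: 0.
Leap years = 40 − 1 + 0 = 39.

39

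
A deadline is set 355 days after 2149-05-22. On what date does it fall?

May has 31 days: +10 → Jun 1, 2149 (345 left).
Jun has 30 days: +30 → Jul 1, 2149 (315 left).
Jul has 31 days: +31 → Aug 1, 2149 (284 left).
Aug has 31 days: +31 → Sep 1, 2149 (253 left).
Sep has 30 days: +30 → Oct 1, 2149 (223 left).
Oct has 31 days: +31 → Nov 1, 2149 (192 left).
Nov has 30 days: +30 → Dec 1, 2149 (162 left).
Dec has 31 days: +31 → Jan 1, 2150 (131 left).
Jan has 31 days: +31 → Feb 1, 2150 (100 left).
Feb has 28 days: +28 → Mar 1, 2150 (72 left).
Mar has 31 days: +31 → Apr 1, 2150 (41 left).
Apr has 30 days: +30 → May 1, 2150 (11 left).
+11 → May 12, 2150.

May 12, 2150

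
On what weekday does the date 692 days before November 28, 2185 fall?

Tuesday

First find the weekday of Nov 28, 2185. Doomsday rule: the anchor day for the 2100s is Sunday. For year 85: 85÷12 = 7 r 1, and 1÷4 = 0, so 7+1+0 = 8.
Sunday + 8 ≡ Monday — that's 2185's doomsday.
In November the doomsday date is Nov 7.
Nov 28 is 21 days after Nov 7; 21 mod 7 = 0, so Monday + 0 = Monday.
692 mod 7 = 6, so 692 days before a Monday is Monday − 6 = Tuesday.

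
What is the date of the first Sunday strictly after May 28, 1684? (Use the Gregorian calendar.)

June 4, 1684

May 28, 1684 is a Sunday.
From Sunday to the next Sunday is 7 days.
May 28, 1684 + 7 = Jun 4, 1684.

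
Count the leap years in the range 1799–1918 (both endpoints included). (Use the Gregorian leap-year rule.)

Multiples of 4 in [1799,1918]: 30.
Of those, multiples of 100: 2 (not leap unless ÷400).
Multiples of 400: 0.
Leap years = 30 − 2 + 0 = 28.

28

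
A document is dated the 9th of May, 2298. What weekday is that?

Doomsday rule: the anchor day for the 2200s is Friday. For year 98: 98÷12 = 8 r 2, and 2÷4 = 0, so 8+2+0 = 10.
Friday + 10 ≡ Monday — that's 2298's doomsday.
In May the doomsday date is May 9.
May 9 is the doomsday itself: Monday.

Monday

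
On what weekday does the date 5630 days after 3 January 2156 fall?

Jan 3, 2156 is a Saturday.
5630 mod 7 = 2, so 5630 days after a Saturday is Saturday + 2 = Monday.

Monday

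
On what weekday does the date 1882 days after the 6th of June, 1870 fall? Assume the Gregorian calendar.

First find the weekday of Jun 6, 1870. Doomsday rule: the anchor day for the 1800s is Friday. For year 70: 70÷12 = 5 r 10, and 10÷4 = 2, so 5+10+2 = 17.
Friday + 17 ≡ Monday — that's 1870's doomsday.
In June the doomsday date is Jun 6.
Jun 6 is the doomsday itself: Monday.
1882 mod 7 = 6, so 1882 days after a Monday is Monday + 6 = Sunday.

Sunday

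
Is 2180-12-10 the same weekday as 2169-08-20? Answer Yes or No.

Yes

From Aug 20, 2169 to Dec 10, 2180 is 4130 days.
4130 mod 7 = 0, so they are the same weekday.
(Aug 20, 2169 is a Sunday; Dec 10, 2180 is a Sunday.)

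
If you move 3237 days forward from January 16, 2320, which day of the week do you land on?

First find the weekday of Jan 16, 2320. Doomsday rule: the anchor day for the 2300s is Wednesday. For year 20: 20÷12 = 1 r 8, and 8÷4 = 2, so 1+8+2 = 11.
Wednesday + 11 ≡ Sunday — that's 2320's doomsday.
In January the doomsday date is Jan 4 (2320 is a leap year (divisible by 4)).
Jan 16 is 12 days after Jan 4; 12 mod 7 = 5, so Sunday + 5 = Friday.
3237 mod 7 = 3, so 3237 days after a Friday is Friday + 3 = Monday.

Monday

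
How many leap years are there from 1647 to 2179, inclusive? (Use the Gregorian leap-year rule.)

129

Multiples of 4 in [1647,2179]: 133.
Of those, multiples of 100: 5 (not leap unless ÷400).
Multiples of 400: 1.
Leap years = 133 − 5 + 1 = 129.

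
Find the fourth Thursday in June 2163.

June 23, 2163

June 1, 2163 is a Wednesday.
The first Thursday is therefore June 2 (1 days later).
The fourth Thursday is 2 + 3×7 = June 23.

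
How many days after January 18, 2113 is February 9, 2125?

4405

Jan 18, 2113 → Jan 18, 2114: 365 days.
Jan 18, 2114 → Jan 18, 2115: 365 days.
Jan 18, 2115 → Jan 18, 2116: 365 days.
Jan 18, 2116 → Jan 18, 2117: 366 days (Feb 29, 2116 is in that span).
Jan 18, 2117 → Jan 18, 2118: 365 days.
Jan 18, 2118 → Jan 18, 2119: 365 days.
Jan 18, 2119 → Jan 18, 2120: 365 days.
Jan 18, 2120 → Jan 18, 2121: 366 days (Feb 29, 2120 is in that span).
Jan 18, 2121 → Jan 18, 2122: 365 days.
Jan 18, 2122 → Jan 18, 2123: 365 days.
Jan 18, 2123 → Jan 18, 2124: 365 days.
Jan 18, 2124 → Feb 18, 2124: 31 days (January has 31).
Feb 18, 2124 → Mar 18, 2124: 29 days (February has 29).
Mar 18, 2124 → Apr 18, 2124: 31 days (March has 31).
Apr 18, 2124 → May 18, 2124: 30 days (April has 30).
May 18, 2124 → Jun 18, 2124: 31 days (May has 31).
Jun 18, 2124 → Jul 18, 2124: 30 days (June has 30).
Jul 18, 2124 → Aug 18, 2124: 31 days (July has 31).
Aug 18, 2124 → Sep 18, 2124: 31 days (August has 31).
Sep 18, 2124 → Oct 18, 2124: 30 days (September has 30).
Oct 18, 2124 → Nov 18, 2124: 31 days (October has 31).
Nov 18, 2124 → Dec 18, 2124: 30 days (November has 30).
Dec 18, 2124 → Jan 18, 2125: 31 days (December has 31).
Jan 18, 2125 → Feb 9, 2125: 22 days.
Total: 4405 days.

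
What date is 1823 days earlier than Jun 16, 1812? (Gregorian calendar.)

−366 (one year; includes Feb 29, 1812) → Jun 16, 1811 (1457 left).
−365 (one year) → Jun 16, 1810 (1092 left).
−365 (one year) → Jun 16, 1809 (727 left).
−365 (one year) → Jun 16, 1808 (362 left).
−16 → May 31, 1808 (end of May, 31 days; 346 left).
−31 → Apr 30, 1808 (end of Apr, 30 days; 315 left).
−30 → Mar 31, 1808 (end of Mar, 31 days; 285 left).
−31 → Feb 29, 1808 (end of Feb, 29 days; 254 left).
−29 → Jan 31, 1808 (end of Jan, 31 days; 225 left).
−31 → Dec 31, 1807 (end of Dec, 31 days; 194 left).
−31 → Nov 30, 1807 (end of Nov, 30 days; 163 left).
−30 → Oct 31, 1807 (end of Oct, 31 days; 133 left).
−31 → Sep 30, 1807 (end of Sep, 30 days; 102 left).
−30 → Aug 31, 1807 (end of Aug, 31 days; 72 left).
−31 → Jul 31, 1807 (end of Jul, 31 days; 41 left).
−31 → Jun 30, 1807 (end of Jun, 30 days; 10 left).
−10 → Jun 20, 1807.

June 20, 1807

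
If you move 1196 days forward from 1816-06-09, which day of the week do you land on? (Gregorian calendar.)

First find the weekday of Jun 9, 1816. Doomsday rule: the anchor day for the 1800s is Friday. For year 16: 16÷12 = 1 r 4, and 4÷4 = 1, so 1+4+1 = 6.
Friday + 6 ≡ Thursday — that's 1816's doomsday.
In June the doomsday date is Jun 6.
Jun 9 is 3 days after Jun 6; 3 mod 7 = 3, so Thursday + 3 = Sunday.
1196 mod 7 = 6, so 1196 days after a Sunday is Sunday + 6 = Saturday.

Saturday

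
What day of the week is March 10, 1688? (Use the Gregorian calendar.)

Wednesday

Doomsday rule: the anchor day for the 1600s is Tuesday. For year 88: 88÷12 = 7 r 4, and 4÷4 = 1, so 7+4+1 = 12.
Tuesday + 12 ≡ Sunday — that's 1688's doomsday.
In March the doomsday date is Mar 14.
Mar 10 is 4 days before Mar 14; 4 mod 7 = 4, so Sunday − 4 = Wednesday.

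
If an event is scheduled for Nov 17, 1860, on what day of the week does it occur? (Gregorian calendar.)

Doomsday rule: the anchor day for the 1800s is Friday. For year 60: 60÷12 = 5 r 0, and 0÷4 = 0, so 5+0+0 = 5.
Friday + 5 ≡ Wednesday — that's 1860's doomsday.
In November the doomsday date is Nov 7.
Nov 17 is 10 days after Nov 7; 10 mod 7 = 3, so Wednesday + 3 = Saturday.

Saturday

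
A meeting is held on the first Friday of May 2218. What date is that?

May 1, 2218

May 1, 2218 is a Friday.
The first Friday is therefore May 1 (same day).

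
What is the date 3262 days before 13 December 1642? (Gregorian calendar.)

January 7, 1634

−365 (one year) → Dec 13, 1641 (2897 left).
−365 (one year) → Dec 13, 1640 (2532 left).
−366 (one year; includes Feb 29, 1640) → Dec 13, 1639 (2166 left).
−365 (one year) → Dec 13, 1638 (1801 left).
−365 (one year) → Dec 13, 1637 (1436 left).
−365 (one year) → Dec 13, 1636 (1071 left).
−366 (one year; includes Feb 29, 1636) → Dec 13, 1635 (705 left).
−365 (one year) → Dec 13, 1634 (340 left).
−13 → Nov 30, 1634 (end of Nov, 30 days; 327 left).
−30 → Oct 31, 1634 (end of Oct, 31 days; 297 left).
−31 → Sep 30, 1634 (end of Sep, 30 days; 266 left).
−30 → Aug 31, 1634 (end of Aug, 31 days; 236 left).
−31 → Jul 31, 1634 (end of Jul, 31 days; 205 left).
−31 → Jun 30, 1634 (end of Jun, 30 days; 174 left).
−30 → May 31, 1634 (end of May, 31 days; 144 left).
−31 → Apr 30, 1634 (end of Apr, 30 days; 113 left).
−30 → Mar 31, 1634 (end of Mar, 31 days; 83 left).
−31 → Feb 28, 1634 (end of Feb, 28 days; 52 left).
−28 → Jan 31, 1634 (end of Jan, 31 days; 24 left).
−24 → Jan 7, 1634.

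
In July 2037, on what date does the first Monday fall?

July 6, 2037

July 1, 2037 is a Wednesday.
The first Monday is therefore July 6 (5 days later).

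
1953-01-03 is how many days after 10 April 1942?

3921

Apr 10, 1942 → Apr 10, 1943: 365 days.
Apr 10, 1943 → Apr 10, 1944: 366 days (Feb 29, 1944 is in that span).
Apr 10, 1944 → Apr 10, 1945: 365 days.
Apr 10, 1945 → Apr 10, 1946: 365 days.
Apr 10, 1946 → Apr 10, 1947: 365 days.
Apr 10, 1947 → Apr 10, 1948: 366 days (Feb 29, 1948 is in that span).
Apr 10, 1948 → Apr 10, 1949: 365 days.
Apr 10, 1949 → Apr 10, 1950: 365 days.
Apr 10, 1950 → Apr 10, 1951: 365 days.
Apr 10, 1951 → Apr 10, 1952: 366 days (Feb 29, 1952 is in that span).
Apr 10, 1952 → May 10, 1952: 30 days (April has 30).
May 10, 1952 → Jun 10, 1952: 31 days (May has 31).
Jun 10, 1952 → Jul 10, 1952: 30 days (June has 30).
Jul 10, 1952 → Aug 10, 1952: 31 days (July has 31).
Aug 10, 1952 → Sep 10, 1952: 31 days (August has 31).
Sep 10, 1952 → Oct 10, 1952: 30 days (September has 30).
Oct 10, 1952 → Nov 10, 1952: 31 days (October has 31).
Nov 10, 1952 → Dec 10, 1952: 30 days (November has 30).
Dec 10, 1952 → Jan 3, 1953: 24 days.
Total: 3921 days.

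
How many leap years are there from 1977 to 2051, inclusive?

18

Multiples of 4 in [1977,2051]: 18.
Of those, multiples of 100: 1 (not leap unless ÷400).
Multiples of 400: 1.
Leap years = 18 − 1 + 1 = 18.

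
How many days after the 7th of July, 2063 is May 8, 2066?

1036

Jul 7, 2063 → Jul 7, 2064: 366 days (Feb 29, 2064 is in that span).
Jul 7, 2064 → Jul 7, 2065: 365 days.
Jul 7, 2065 → Aug 7, 2065: 31 days (July has 31).
Aug 7, 2065 → Sep 7, 2065: 31 days (August has 31).
Sep 7, 2065 → Oct 7, 2065: 30 days (September has 30).
Oct 7, 2065 → Nov 7, 2065: 31 days (October has 31).
Nov 7, 2065 → Dec 7, 2065: 30 days (November has 30).
Dec 7, 2065 → Jan 7, 2066: 31 days (December has 31).
Jan 7, 2066 → Feb 7, 2066: 31 days (January has 31).
Feb 7, 2066 → Mar 7, 2066: 28 days (February has 28).
Mar 7, 2066 → Apr 7, 2066: 31 days (March has 31).
Apr 7, 2066 → May 7, 2066: 30 days (April has 30).
May 7, 2066 → May 8, 2066: 1 days.
Total: 1036 days.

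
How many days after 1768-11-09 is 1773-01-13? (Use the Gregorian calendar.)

Nov 9, 1768 → Nov 9, 1769: 365 days.
Nov 9, 1769 → Nov 9, 1770: 365 days.
Nov 9, 1770 → Nov 9, 1771: 365 days.
Nov 9, 1771 → Nov 9, 1772: 366 days (Feb 29, 1772 is in that span).
Nov 9, 1772 → Dec 9, 1772: 30 days (November has 30).
Dec 9, 1772 → Jan 9, 1773: 31 days (December has 31).
Jan 9, 1773 → Jan 13, 1773: 4 days.
Total: 1526 days.

1526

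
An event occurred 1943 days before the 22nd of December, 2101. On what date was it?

August 26, 2096

−365 (one year) → Dec 22, 2100 (1578 left).
−365 (one year) → Dec 22, 2099 (1213 left).
−365 (one year) → Dec 22, 2098 (848 left).
−365 (one year) → Dec 22, 2097 (483 left).
−365 (one year) → Dec 22, 2096 (118 left).
−22 → Nov 30, 2096 (end of Nov, 30 days; 96 left).
−30 → Oct 31, 2096 (end of Oct, 31 days; 66 left).
−31 → Sep 30, 2096 (end of Sep, 30 days; 35 left).
−30 → Aug 31, 2096 (end of Aug, 31 days; 5 left).
−5 → Aug 26, 2096.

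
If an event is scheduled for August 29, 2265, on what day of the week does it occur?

Tuesday

Doomsday rule: the anchor day for the 2200s is Friday. For year 65: 65÷12 = 5 r 5, and 5÷4 = 1, so 5+5+1 = 11.
Friday + 11 ≡ Tuesday — that's 2265's doomsday.
In August the doomsday date is Aug 8.
Aug 29 is 21 days after Aug 8; 21 mod 7 = 0, so Tuesday + 0 = Tuesday.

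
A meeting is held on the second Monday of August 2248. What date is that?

August 1, 2248 is a Tuesday.
The first Monday is therefore August 7 (6 days later).
The second Monday is 7 + 1×7 = August 14.

August 14, 2248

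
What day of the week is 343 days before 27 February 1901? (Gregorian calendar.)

Wednesday

Feb 27, 1901 is a Wednesday.
343 mod 7 = 0, so 343 days before a Wednesday is Wednesday − 0 = Wednesday.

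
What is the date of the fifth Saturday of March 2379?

March 1, 2379 is a Thursday.
The first Saturday is therefore March 3 (2 days later).
The fifth Saturday is 3 + 4×7 = March 31.

March 31, 2379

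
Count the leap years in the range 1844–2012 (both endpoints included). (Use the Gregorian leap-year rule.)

Multiples of 4 in [1844,2012]: 43.
Of those, multiples of 100: 2 (not leap unless ÷400).
Multiples of 400: 1.
Leap years = 43 − 2 + 1 = 42.

42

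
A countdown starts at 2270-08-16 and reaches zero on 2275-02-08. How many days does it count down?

1637

Aug 16, 2270 → Aug 16, 2271: 365 days.
Aug 16, 2271 → Aug 16, 2272: 366 days (Feb 29, 2272 is in that span).
Aug 16, 2272 → Aug 16, 2273: 365 days.
Aug 16, 2273 → Aug 16, 2274: 365 days.
Aug 16, 2274 → Sep 16, 2274: 31 days (August has 31).
Sep 16, 2274 → Oct 16, 2274: 30 days (September has 30).
Oct 16, 2274 → Nov 16, 2274: 31 days (October has 31).
Nov 16, 2274 → Dec 16, 2274: 30 days (November has 30).
Dec 16, 2274 → Jan 16, 2275: 31 days (December has 31).
Jan 16, 2275 → Feb 8, 2275: 23 days.
Total: 1637 days.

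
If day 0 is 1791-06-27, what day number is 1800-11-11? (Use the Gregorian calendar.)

3424

Jun 27, 1791 → Jun 27, 1792: 366 days (Feb 29, 1792 is in that span).
Jun 27, 1792 → Jun 27, 1793: 365 days.
Jun 27, 1793 → Jun 27, 1794: 365 days.
Jun 27, 1794 → Jun 27, 1795: 365 days.
Jun 27, 1795 → Jun 27, 1796: 366 days (Feb 29, 1796 is in that span).
Jun 27, 1796 → Jun 27, 1797: 365 days.
Jun 27, 1797 → Jun 27, 1798: 365 days.
Jun 27, 1798 → Jun 27, 1799: 365 days.
Jun 27, 1799 → Jun 27, 1800: 365 days.
Jun 27, 1800 → Jul 27, 1800: 30 days (June has 30).
Jul 27, 1800 → Aug 27, 1800: 31 days (July has 31).
Aug 27, 1800 → Sep 27, 1800: 31 days (August has 31).
Sep 27, 1800 → Oct 27, 1800: 30 days (September has 30).
Oct 27, 1800 → Nov 11, 1800: 15 days.
Total: 3424 days.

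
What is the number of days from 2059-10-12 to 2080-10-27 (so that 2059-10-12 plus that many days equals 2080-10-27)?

7686

Oct 12, 2059 → Oct 12, 2060: 366 days (Feb 29, 2060 is in that span).
Oct 12, 2060 → Oct 12, 2061: 365 days.
Oct 12, 2061 → Oct 12, 2062: 365 days.
Oct 12, 2062 → Oct 12, 2063: 365 days.
Oct 12, 2063 → Oct 12, 2064: 366 days (Feb 29, 2064 is in that span).
Oct 12, 2064 → Oct 12, 2065: 365 days.
Oct 12, 2065 → Oct 12, 2066: 365 days.
Oct 12, 2066 → Oct 12, 2067: 365 days.
Oct 12, 2067 → Oct 12, 2068: 366 days (Feb 29, 2068 is in that span).
Oct 12, 2068 → Oct 12, 2069: 365 days.
Oct 12, 2069 → Oct 12, 2070: 365 days.
Oct 12, 2070 → Oct 12, 2071: 365 days.
Oct 12, 2071 → Oct 12, 2072: 366 days (Feb 29, 2072 is in that span).
Oct 12, 2072 → Oct 12, 2073: 365 days.
Oct 12, 2073 → Oct 12, 2074: 365 days.
Oct 12, 2074 → Oct 12, 2075: 365 days.
Oct 12, 2075 → Oct 12, 2076: 366 days (Feb 29, 2076 is in that span).
Oct 12, 2076 → Oct 12, 2077: 365 days.
Oct 12, 2077 → Oct 12, 2078: 365 days.
Oct 12, 2078 → Oct 12, 2079: 365 days.
Oct 12, 2079 → Nov 12, 2079: 31 days (October has 31).
Nov 12, 2079 → Dec 12, 2079: 30 days (November has 30).
Dec 12, 2079 → Jan 12, 2080: 31 days (December has 31).
Jan 12, 2080 → Feb 12, 2080: 31 days (January has 31).
Feb 12, 2080 → Mar 12, 2080: 29 days (February has 29).
Mar 12, 2080 → Apr 12, 2080: 31 days (March has 31).
Apr 12, 2080 → May 12, 2080: 30 days (April has 30).
May 12, 2080 → Jun 12, 2080: 31 days (May has 31).
Jun 12, 2080 → Jul 12, 2080: 30 days (June has 30).
Jul 12, 2080 → Aug 12, 2080: 31 days (July has 31).
Aug 12, 2080 → Sep 12, 2080: 31 days (August has 31).
Sep 12, 2080 → Oct 12, 2080: 30 days (September has 30).
Oct 12, 2080 → Oct 27, 2080: 15 days.
Total: 7686 days.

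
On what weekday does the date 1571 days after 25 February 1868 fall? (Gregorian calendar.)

First find the weekday of Feb 25, 1868. Doomsday rule: the anchor day for the 1800s is Friday. For year 68: 68÷12 = 5 r 8, and 8÷4 = 2, so 5+8+2 = 15.
Friday + 15 ≡ Saturday — that's 1868's doomsday.
In February the doomsday date is Feb 29 (1868 is a leap year (divisible by 4)).
Feb 25 is 4 days before Feb 29; 4 mod 7 = 4, so Saturday − 4 = Tuesday.
1571 mod 7 = 3, so 1571 days after a Tuesday is Tuesday + 3 = Friday.

Friday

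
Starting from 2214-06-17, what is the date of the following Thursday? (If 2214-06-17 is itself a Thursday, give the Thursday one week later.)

Jun 17, 2214 is a Friday.
From Friday to the next Thursday is 6 days.
Jun 17, 2214 + 6 = Jun 23, 2214.

June 23, 2214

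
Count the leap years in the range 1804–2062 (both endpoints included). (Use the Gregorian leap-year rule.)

64

Multiples of 4 in [1804,2062]: 65.
Of those, multiples of 100: 2 (not leap unless ÷400).
Multiples of 400: 1.
Leap years = 65 − 2 + 1 = 64.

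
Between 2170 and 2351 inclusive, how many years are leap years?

Multiples of 4 in [2170,2351]: 45.
Of those, multiples of 100: 2 (not leap unless ÷400).
Multiples of 400: 0.
Leap years = 45 − 2 + 0 = 43.

43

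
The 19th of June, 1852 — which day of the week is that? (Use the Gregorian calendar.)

Saturday

Doomsday rule: the anchor day for the 1800s is Friday. For year 52: 52÷12 = 4 r 4, and 4÷4 = 1, so 4+4+1 = 9.
Friday + 9 ≡ Sunday — that's 1852's doomsday.
In June the doomsday date is Jun 6.
Jun 19 is 13 days after Jun 6; 13 mod 7 = 6, so Sunday + 6 = Saturday.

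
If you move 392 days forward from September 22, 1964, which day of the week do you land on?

Sep 22, 1964 is a Tuesday.
392 mod 7 = 0, so 392 days after a Tuesday is Tuesday + 0 = Tuesday.

Tuesday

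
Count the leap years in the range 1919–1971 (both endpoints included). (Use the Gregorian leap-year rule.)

Multiples of 4 in [1919,1971]: 13.
Of those, multiples of 100: 0 (not leap unless ÷400).
Multiples of 400: 0.
Leap years = 13 − 0 + 0 = 13.

13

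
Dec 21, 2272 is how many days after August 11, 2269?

Aug 11, 2269 → Aug 11, 2270: 365 days.
Aug 11, 2270 → Aug 11, 2271: 365 days.
Aug 11, 2271 → Aug 11, 2272: 366 days (Feb 29, 2272 is in that span).
Aug 11, 2272 → Sep 11, 2272: 31 days (August has 31).
Sep 11, 2272 → Oct 11, 2272: 30 days (September has 30).
Oct 11, 2272 → Nov 11, 2272: 31 days (October has 31).
Nov 11, 2272 → Dec 11, 2272: 30 days (November has 30).
Dec 11, 2272 → Dec 21, 2272: 10 days.
Total: 1228 days.

1228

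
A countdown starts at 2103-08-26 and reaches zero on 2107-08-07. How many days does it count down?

1442

Aug 26, 2103 → Aug 26, 2104: 366 days (Feb 29, 2104 is in that span).
Aug 26, 2104 → Aug 26, 2105: 365 days.
Aug 26, 2105 → Aug 26, 2106: 365 days.
Aug 26, 2106 → Sep 26, 2106: 31 days (August has 31).
Sep 26, 2106 → Oct 26, 2106: 30 days (September has 30).
Oct 26, 2106 → Nov 26, 2106: 31 days (October has 31).
Nov 26, 2106 → Dec 26, 2106: 30 days (November has 30).
Dec 26, 2106 → Jan 26, 2107: 31 days (December has 31).
Jan 26, 2107 → Feb 26, 2107: 31 days (January has 31).
Feb 26, 2107 → Mar 26, 2107: 28 days (February has 28).
Mar 26, 2107 → Apr 26, 2107: 31 days (March has 31).
Apr 26, 2107 → May 26, 2107: 30 days (April has 30).
May 26, 2107 → Jun 26, 2107: 31 days (May has 31).
Jun 26, 2107 → Jul 26, 2107: 30 days (June has 30).
Jul 26, 2107 → Aug 7, 2107: 12 days.
Total: 1442 days.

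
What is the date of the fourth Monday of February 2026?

February 23, 2026

February 1, 2026 is a Sunday.
The first Monday is therefore February 2 (1 days later).
The fourth Monday is 2 + 3×7 = February 23.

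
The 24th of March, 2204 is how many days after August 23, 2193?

3865

Aug 23, 2193 → Aug 23, 2194: 365 days.
Aug 23, 2194 → Aug 23, 2195: 365 days.
Aug 23, 2195 → Aug 23, 2196: 366 days (Feb 29, 2196 is in that span).
Aug 23, 2196 → Aug 23, 2197: 365 days.
Aug 23, 2197 → Aug 23, 2198: 365 days.
Aug 23, 2198 → Aug 23, 2199: 365 days.
Aug 23, 2199 → Aug 23, 2200: 365 days.
Aug 23, 2200 → Aug 23, 2201: 365 days.
Aug 23, 2201 → Aug 23, 2202: 365 days.
Aug 23, 2202 → Aug 23, 2203: 365 days.
Aug 23, 2203 → Sep 23, 2203: 31 days (August has 31).
Sep 23, 2203 → Oct 23, 2203: 30 days (September has 30).
Oct 23, 2203 → Nov 23, 2203: 31 days (October has 31).
Nov 23, 2203 → Dec 23, 2203: 30 days (November has 30).
Dec 23, 2203 → Jan 23, 2204: 31 days (December has 31).
Jan 23, 2204 → Feb 23, 2204: 31 days (January has 31).
Feb 23, 2204 → Mar 23, 2204: 29 days (February has 29).
Mar 23, 2204 → Mar 24, 2204: 1 days.
Total: 3865 days.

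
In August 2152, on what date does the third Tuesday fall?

August 15, 2152

August 1, 2152 is a Tuesday.
The first Tuesday is therefore August 1 (same day).
The third Tuesday is 1 + 2×7 = August 15.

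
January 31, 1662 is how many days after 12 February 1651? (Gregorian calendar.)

Feb 12, 1651 → Feb 12, 1652: 365 days.
Feb 12, 1652 → Feb 12, 1653: 366 days (Feb 29, 1652 is in that span).
Feb 12, 1653 → Feb 12, 1654: 365 days.
Feb 12, 1654 → Feb 12, 1655: 365 days.
Feb 12, 1655 → Feb 12, 1656: 365 days.
Feb 12, 1656 → Feb 12, 1657: 366 days (Feb 29, 1656 is in that span).
Feb 12, 1657 → Feb 12, 1658: 365 days.
Feb 12, 1658 → Feb 12, 1659: 365 days.
Feb 12, 1659 → Feb 12, 1660: 365 days.
Feb 12, 1660 → Feb 12, 1661: 366 days (Feb 29, 1660 is in that span).
Feb 12, 1661 → Mar 12, 1661: 28 days (February has 28).
Mar 12, 1661 → Apr 12, 1661: 31 days (March has 31).
Apr 12, 1661 → May 12, 1661: 30 days (April has 30).
May 12, 1661 → Jun 12, 1661: 31 days (May has 31).
Jun 12, 1661 → Jul 12, 1661: 30 days (June has 30).
Jul 12, 1661 → Aug 12, 1661: 31 days (July has 31).
Aug 12, 1661 → Sep 12, 1661: 31 days (August has 31).
Sep 12, 1661 → Oct 12, 1661: 30 days (September has 30).
Oct 12, 1661 → Nov 12, 1661: 31 days (October has 31).
Nov 12, 1661 → Dec 12, 1661: 30 days (November has 30).
Dec 12, 1661 → Jan 12, 1662: 31 days (December has 31).
Jan 12, 1662 → Jan 31, 1662: 19 days.
Total: 4006 days.

4006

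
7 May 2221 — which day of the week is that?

Monday

Doomsday rule: the anchor day for the 2200s is Friday. For year 21: 21÷12 = 1 r 9, and 9÷4 = 2, so 1+9+2 = 12.
Friday + 12 ≡ Wednesday — that's 2221's doomsday.
In May the doomsday date is May 9.
May 7 is 2 days before May 9; 2 mod 7 = 2, so Wednesday − 2 = Monday.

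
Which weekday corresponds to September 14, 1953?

January 1, 1953 is a Thursday.
Jan 1, 1953 → Feb 1, 1953: 31 days (January has 31).
Feb 1, 1953 → Mar 1, 1953: 28 days (February has 28).
Mar 1, 1953 → Apr 1, 1953: 31 days (March has 31).
Apr 1, 1953 → May 1, 1953: 30 days (April has 30).
May 1, 1953 → Jun 1, 1953: 31 days (May has 31).
Jun 1, 1953 → Jul 1, 1953: 30 days (June has 30).
Jul 1, 1953 → Aug 1, 1953: 31 days (July has 31).
Aug 1, 1953 → Sep 1, 1953: 31 days (August has 31).
Sep 1, 1953 → Sep 14, 1953: 13 days.
Total: 256 days.
256 mod 7 = 4, so Thursday + 4 = Monday.

Monday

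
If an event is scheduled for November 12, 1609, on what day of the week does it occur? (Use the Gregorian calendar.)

Thursday

Doomsday rule: the anchor day for the 1600s is Tuesday. For year 09: 9÷12 = 0 r 9, and 9÷4 = 2, so 0+9+2 = 11.
Tuesday + 11 ≡ Saturday — that's 1609's doomsday.
In November the doomsday date is Nov 7.
Nov 12 is 5 days after Nov 7; 5 mod 7 = 5, so Saturday + 5 = Thursday.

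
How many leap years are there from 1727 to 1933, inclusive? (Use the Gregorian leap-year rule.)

50

Multiples of 4 in [1727,1933]: 52.
Of those, multiples of 100: 2 (not leap unless ÷400).
Multiples of 400: 0.
Leap years = 52 − 2 + 0 = 50.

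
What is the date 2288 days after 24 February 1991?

+365 (one year) → Feb 24, 1992 (1923 left).
+366 (one year; includes Feb 29, 1992) → Feb 24, 1993 (1557 left).
+365 (one year) → Feb 24, 1994 (1192 left).
+365 (one year) → Feb 24, 1995 (827 left).
+365 (one year) → Feb 24, 1996 (462 left).
+366 (one year; includes Feb 29, 1996) → Feb 24, 1997 (96 left).
Feb has 28 days: +5 → Mar 1, 1997 (91 left).
Mar has 31 days: +31 → Apr 1, 1997 (60 left).
Apr has 30 days: +30 → May 1, 1997 (30 left).
+30 → May 31, 1997.

May 31, 1997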